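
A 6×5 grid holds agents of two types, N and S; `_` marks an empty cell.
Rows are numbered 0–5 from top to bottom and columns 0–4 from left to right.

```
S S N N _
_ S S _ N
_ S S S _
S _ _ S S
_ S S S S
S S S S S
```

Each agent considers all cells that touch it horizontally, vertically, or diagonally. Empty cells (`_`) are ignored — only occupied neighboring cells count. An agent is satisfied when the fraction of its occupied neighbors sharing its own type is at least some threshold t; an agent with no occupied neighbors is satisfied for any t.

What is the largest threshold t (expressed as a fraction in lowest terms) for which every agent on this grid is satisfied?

1/4

(0,0)S 2/2
(0,1)S 3/4
(0,2)N 1/4
(0,3)N 2/3
(1,1)S 5/6
(1,2)S 5/7
(1,4)N 1/2
(2,1)S 4/4
(2,2)S 5/5
(2,3)S 4/5
(3,0)S 2/2
(3,3)S 6/6
(3,4)S 4/4
(4,1)S 5/5
(4,2)S 6/6
(4,3)S 7/7
(4,4)S 5/5
(5,0)S 2/2
(5,1)S 4/4
(5,2)S 5/5
(5,3)S 5/5
(5,4)S 3/3
The smallest same-type fraction is 1/4 at (0,2), which reduces to 1/4. Any threshold above that leaves this agent unsatisfied.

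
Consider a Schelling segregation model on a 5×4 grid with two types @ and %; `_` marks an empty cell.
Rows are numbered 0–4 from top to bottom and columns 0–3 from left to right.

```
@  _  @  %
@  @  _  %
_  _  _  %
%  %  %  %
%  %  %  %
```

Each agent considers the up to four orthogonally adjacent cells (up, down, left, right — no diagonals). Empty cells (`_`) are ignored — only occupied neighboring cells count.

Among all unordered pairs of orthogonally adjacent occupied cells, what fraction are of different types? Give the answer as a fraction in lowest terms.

1/16

Scan each occupied cell's neighbors to the right and below so each pair is counted once.
Row 0: @(0,0)–@(1,0)= @(0,2)–%(0,3)≠ %(0,3)–%(1,3)=  → 1/3 unlike.
Row 1: @(1,0)–@(1,1)= %(1,3)–%(2,3)=  → 0/2 unlike.
Row 2: %(2,3)–%(3,3)=  → 0/1 unlike.
Row 3: %(3,0)–%(3,1)= %(3,0)–%(4,0)= %(3,1)–%(3,2)= %(3,1)–%(4,1)= %(3,2)–%(3,3)= %(3,2)–%(4,2)= %(3,3)–%(4,3)=  → 0/7 unlike.
Row 4: %(4,0)–%(4,1)= %(4,1)–%(4,2)= %(4,2)–%(4,3)=  → 0/3 unlike.
Total adjacent occupied pairs: 16; unlike-type pairs: 1.
1/16 is already in lowest terms.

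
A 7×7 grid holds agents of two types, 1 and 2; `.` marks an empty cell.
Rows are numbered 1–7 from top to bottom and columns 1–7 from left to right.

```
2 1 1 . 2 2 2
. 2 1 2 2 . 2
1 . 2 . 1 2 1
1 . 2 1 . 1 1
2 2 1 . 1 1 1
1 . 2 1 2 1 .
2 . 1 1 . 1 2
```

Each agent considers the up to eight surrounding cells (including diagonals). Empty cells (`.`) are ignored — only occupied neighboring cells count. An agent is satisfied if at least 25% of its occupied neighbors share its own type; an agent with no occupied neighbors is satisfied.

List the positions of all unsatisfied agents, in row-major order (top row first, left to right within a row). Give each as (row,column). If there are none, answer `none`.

(6,1), (6,3), (6,5), (7,1), (7,7)

Row 1: (1,1)2 1/2 ✓ · (1,2)1 2/4 ✓ · (1,3)1 2/4 ✓ · (1,5)2 3/3 ✓ · (1,6)2 4/4 ✓ · (1,7)2 2/2 ✓
Row 2: (2,2)2 2/6 ✓ · (2,3)1 2/5 ✓ · (2,4)2 3/6 ✓ · (2,5)2 4/5 ✓ · (2,7)2 3/4 ✓
Row 3: (3,1)1 1/2 ✓ · (3,3)2 3/5 ✓ · (3,5)1 2/5 ✓ · (3,6)2 2/6 ✓ · (3,7)1 2/4 ✓
Row 4: (4,1)1 1/3 ✓ · (4,3)2 2/4 ✓ · (4,4)1 3/5 ✓ · (4,6)1 6/7 ✓ · (4,7)1 4/5 ✓
Row 5: (5,1)2 1/3 ✓ · (5,2)2 3/6 ✓ · (5,3)1 2/5 ✓ · (5,5)1 5/6 ✓ · (5,6)1 5/6 ✓ · (5,7)1 4/4 ✓
Row 6: (6,1)1 0/3 ✗ · (6,3)2 1/5 ✗ · (6,4)1 4/6 ✓ · (6,5)2 0/6 ✗ · (6,6)1 4/6 ✓
Row 7: (7,1)2 0/1 ✗ · (7,3)1 2/3 ✓ · (7,4)1 2/4 ✓ · (7,6)1 1/3 ✓ · (7,7)2 0/2 ✗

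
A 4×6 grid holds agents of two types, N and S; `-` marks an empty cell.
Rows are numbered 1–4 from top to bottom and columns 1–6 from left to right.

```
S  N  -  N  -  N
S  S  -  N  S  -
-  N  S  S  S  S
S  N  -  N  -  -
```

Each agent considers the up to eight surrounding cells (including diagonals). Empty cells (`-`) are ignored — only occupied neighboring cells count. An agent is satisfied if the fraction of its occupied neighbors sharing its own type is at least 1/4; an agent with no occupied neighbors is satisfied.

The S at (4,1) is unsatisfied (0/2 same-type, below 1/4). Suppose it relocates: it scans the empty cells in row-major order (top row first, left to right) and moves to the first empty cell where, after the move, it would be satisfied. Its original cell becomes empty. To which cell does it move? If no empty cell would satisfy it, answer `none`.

(1,3)

Vacating (4,1). Empty cells in order:
  (1,3): 1/4 same-type → satisfied — stop here.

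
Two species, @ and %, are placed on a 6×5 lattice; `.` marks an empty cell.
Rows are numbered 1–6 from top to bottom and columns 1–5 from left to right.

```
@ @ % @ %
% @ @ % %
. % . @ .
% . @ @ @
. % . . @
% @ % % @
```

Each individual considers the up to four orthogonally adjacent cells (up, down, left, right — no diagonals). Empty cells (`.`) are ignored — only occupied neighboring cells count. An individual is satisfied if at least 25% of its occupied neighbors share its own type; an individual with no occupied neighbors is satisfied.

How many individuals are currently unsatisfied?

(1,1)@ 1/2 ok
(1,2)@ 2/3 ok
(1,3)% 0/3 unhappy
(1,4)@ 0/3 unhappy
(1,5)% 1/2 ok
(2,1)% 0/2 unhappy
(2,2)@ 2/4 ok
(2,3)@ 1/3 ok
(2,4)% 1/4 ok
(2,5)% 2/2 ok
(3,2)% 0/1 unhappy
(3,4)@ 1/2 ok
(4,1)% 0/0 ok
(4,3)@ 1/1 ok
(4,4)@ 3/3 ok
(4,5)@ 2/2 ok
(5,2)% 0/1 unhappy
(5,5)@ 2/2 ok
(6,1)% 0/1 unhappy
(6,2)@ 0/3 unhappy
(6,3)% 1/2 ok
(6,4)% 1/2 ok
(6,5)@ 1/2 ok
Unsatisfied: (1,3), (1,4), (2,1), (3,2), (5,2), (6,1), (6,2) — 7 in total.

7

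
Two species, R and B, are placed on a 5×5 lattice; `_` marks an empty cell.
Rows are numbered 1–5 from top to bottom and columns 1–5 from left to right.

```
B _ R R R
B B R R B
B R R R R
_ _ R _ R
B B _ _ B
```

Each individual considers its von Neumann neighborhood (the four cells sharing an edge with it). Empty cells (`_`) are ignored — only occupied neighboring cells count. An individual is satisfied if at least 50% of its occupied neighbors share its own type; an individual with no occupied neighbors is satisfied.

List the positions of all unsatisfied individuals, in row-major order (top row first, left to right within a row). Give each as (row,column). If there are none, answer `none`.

Row 1: (1,1)B 1/1 ok · (1,3)R 2/2 ok · (1,4)R 3/3 ok · (1,5)R 1/2 ok
Row 2: (2,1)B 3/3 ok · (2,2)B 1/3 unhappy · (2,3)R 3/4 ok · (2,4)R 3/4 ok · (2,5)B 0/3 unhappy
Row 3: (3,1)B 1/2 ok · (3,2)R 1/3 unhappy · (3,3)R 4/4 ok · (3,4)R 3/3 ok · (3,5)R 2/3 ok
Row 4: (4,3)R 1/1 ok · (4,5)R 1/2 ok
Row 5: (5,1)B 1/1 ok · (5,2)B 1/1 ok · (5,5)B 0/1 unhappy

(2,2), (2,5), (3,2), (5,5)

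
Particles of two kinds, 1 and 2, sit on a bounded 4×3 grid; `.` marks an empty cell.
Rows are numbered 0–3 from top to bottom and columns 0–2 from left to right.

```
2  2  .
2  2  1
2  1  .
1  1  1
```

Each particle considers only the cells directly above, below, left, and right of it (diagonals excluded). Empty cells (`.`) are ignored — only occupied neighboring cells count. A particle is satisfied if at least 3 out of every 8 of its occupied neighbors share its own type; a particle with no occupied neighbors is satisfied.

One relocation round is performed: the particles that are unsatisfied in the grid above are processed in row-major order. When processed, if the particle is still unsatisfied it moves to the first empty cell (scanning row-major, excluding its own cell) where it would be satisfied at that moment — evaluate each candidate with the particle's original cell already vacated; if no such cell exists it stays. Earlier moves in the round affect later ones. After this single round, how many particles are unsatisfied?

0

Initially unsatisfied (in order): (1,2), (2,0), (2,1).
  (1,2) → (2,2).
  (2,0) → (0,2).
  (2,1): now satisfied by earlier moves; stays.
Resulting grid:
2 2 2
2 2 .
. 1 1
1 1 1
All satisfied now.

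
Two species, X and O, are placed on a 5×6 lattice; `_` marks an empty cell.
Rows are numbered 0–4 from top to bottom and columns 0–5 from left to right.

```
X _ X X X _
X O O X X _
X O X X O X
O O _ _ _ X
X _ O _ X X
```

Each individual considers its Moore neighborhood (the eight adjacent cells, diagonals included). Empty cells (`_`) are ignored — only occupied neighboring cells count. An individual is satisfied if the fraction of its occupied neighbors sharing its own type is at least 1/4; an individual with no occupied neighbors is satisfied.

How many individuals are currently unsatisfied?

3

(0,0)X 1/2 ok
(0,2)X 2/4 ok
(0,3)X 4/5 ok
(0,4)X 3/3 ok
(1,0)X 2/4 ok
(1,1)O 2/7 ok
(1,2)O 2/7 ok
(1,3)X 6/8 ok
(1,4)X 5/6 ok
(2,0)X 1/5 unhappy
(2,1)O 4/7 ok
(2,2)X 2/6 ok
(2,3)X 3/5 ok
(2,4)O 0/5 unhappy
(2,5)X 2/3 ok
(3,0)O 2/4 ok
(3,1)O 3/6 ok
(3,5)X 3/4 ok
(4,0)X 0/2 unhappy
(4,2)O 1/1 ok
(4,4)X 2/2 ok
(4,5)X 2/2 ok
Unsatisfied: (2,0), (2,4), (4,0) — 3 in total.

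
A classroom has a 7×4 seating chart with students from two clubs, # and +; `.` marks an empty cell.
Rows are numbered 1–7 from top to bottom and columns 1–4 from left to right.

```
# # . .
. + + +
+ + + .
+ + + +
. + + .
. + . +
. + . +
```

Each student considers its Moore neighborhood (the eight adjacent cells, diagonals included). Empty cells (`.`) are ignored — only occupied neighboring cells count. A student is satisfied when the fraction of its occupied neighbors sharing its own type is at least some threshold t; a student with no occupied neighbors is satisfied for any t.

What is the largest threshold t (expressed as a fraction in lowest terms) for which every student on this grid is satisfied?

(1,1)# 1/2
(1,2)# 1/3
(2,2)+ 4/6
(2,3)+ 4/5
(2,4)+ 2/2
(3,1)+ 4/4
(3,2)+ 7/7
(3,3)+ 7/7
(4,1)+ 4/4
(4,2)+ 7/7
(4,3)+ 6/6
(4,4)+ 3/3
(5,2)+ 5/5
(5,3)+ 6/6
(6,2)+ 3/3
(6,4)+ 2/2
(7,2)+ 1/1
(7,4)+ 1/1
The smallest same-type fraction is 1/3 at (1,2), which reduces to 1/3. Any threshold above that leaves this student unsatisfied.

1/3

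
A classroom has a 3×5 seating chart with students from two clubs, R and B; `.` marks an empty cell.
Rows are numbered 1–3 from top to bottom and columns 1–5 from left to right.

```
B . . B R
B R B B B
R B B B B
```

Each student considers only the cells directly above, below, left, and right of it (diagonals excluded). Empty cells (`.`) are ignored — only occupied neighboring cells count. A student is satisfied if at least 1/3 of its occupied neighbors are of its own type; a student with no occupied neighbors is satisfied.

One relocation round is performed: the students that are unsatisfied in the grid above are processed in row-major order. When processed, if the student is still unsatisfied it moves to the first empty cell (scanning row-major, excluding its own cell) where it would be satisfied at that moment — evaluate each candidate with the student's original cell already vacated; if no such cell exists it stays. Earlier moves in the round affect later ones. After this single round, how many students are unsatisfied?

1

Initially unsatisfied (in order): (1,5), (2,2), (3,1).
  (1,5) → (1,2).
  (2,2) → (1,3).
  (3,1): no empty cell satisfies it; stays.
Resulting grid:
B R R B .
B . B B B
R B B B B
Unsatisfied now: (3,1).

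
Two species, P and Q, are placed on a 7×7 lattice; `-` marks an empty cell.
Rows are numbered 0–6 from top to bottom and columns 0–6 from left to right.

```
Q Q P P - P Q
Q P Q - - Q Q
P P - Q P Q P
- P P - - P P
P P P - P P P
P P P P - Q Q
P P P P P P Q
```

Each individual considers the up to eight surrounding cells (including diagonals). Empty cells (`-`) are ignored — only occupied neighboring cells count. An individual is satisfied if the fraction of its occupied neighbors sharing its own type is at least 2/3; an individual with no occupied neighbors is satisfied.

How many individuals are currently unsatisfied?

17

Row 0: (0,0)Q 2/3 ok · (0,1)Q 3/5 unhappy · (0,2)P 2/4 unhappy · (0,3)P 1/2 unhappy · (0,5)P 0/3 unhappy · (0,6)Q 2/3 ok
Row 1: (1,0)Q 2/5 unhappy · (1,1)P 3/7 unhappy · (1,2)Q 2/6 unhappy · (1,5)Q 3/6 unhappy · (1,6)Q 3/5 unhappy
Row 2: (2,0)P 3/4 ok · (2,1)P 4/6 ok · (2,3)Q 1/3 unhappy · (2,4)P 1/4 unhappy · (2,5)Q 2/6 unhappy · (2,6)P 2/5 unhappy
Row 3: (3,1)P 6/6 ok · (3,2)P 4/5 ok · (3,5)P 6/7 ok · (3,6)P 4/5 ok
Row 4: (4,0)P 4/4 ok · (4,1)P 7/7 ok · (4,2)P 6/6 ok · (4,4)P 3/4 ok · (4,5)P 4/6 ok · (4,6)P 3/5 unhappy
Row 5: (5,0)P 5/5 ok · (5,1)P 8/8 ok · (5,2)P 7/7 ok · (5,3)P 6/6 ok · (5,5)Q 2/7 unhappy · (5,6)Q 2/5 unhappy
Row 6: (6,0)P 3/3 ok · (6,1)P 5/5 ok · (6,2)P 5/5 ok · (6,3)P 4/4 ok · (6,4)P 3/4 ok · (6,5)P 1/4 unhappy · (6,6)Q 2/3 ok
Unsatisfied: (0,1), (0,2), (0,3), (0,5), (1,0), (1,1), (1,2), (1,5), (1,6), (2,3), (2,4), (2,5), (2,6), (4,6), (5,5), (5,6), (6,5) — 17 in total.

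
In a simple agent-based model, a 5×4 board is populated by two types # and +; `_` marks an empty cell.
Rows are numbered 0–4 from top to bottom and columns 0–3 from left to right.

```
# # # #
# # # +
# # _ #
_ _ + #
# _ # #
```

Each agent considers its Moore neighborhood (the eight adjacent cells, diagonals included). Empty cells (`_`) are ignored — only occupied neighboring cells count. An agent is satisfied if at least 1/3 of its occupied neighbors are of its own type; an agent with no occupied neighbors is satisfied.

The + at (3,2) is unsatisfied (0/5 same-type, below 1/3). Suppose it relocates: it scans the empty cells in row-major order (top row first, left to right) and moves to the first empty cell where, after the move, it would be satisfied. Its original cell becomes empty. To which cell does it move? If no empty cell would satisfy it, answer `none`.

Vacating (3,2). Empty cells in order:
  (2,2): 1/6 same-type → still unsatisfied.
  (3,0): 0/3 same-type → still unsatisfied.
  (3,1): 0/4 same-type → still unsatisfied.
  (4,1): 0/2 same-type → still unsatisfied.

none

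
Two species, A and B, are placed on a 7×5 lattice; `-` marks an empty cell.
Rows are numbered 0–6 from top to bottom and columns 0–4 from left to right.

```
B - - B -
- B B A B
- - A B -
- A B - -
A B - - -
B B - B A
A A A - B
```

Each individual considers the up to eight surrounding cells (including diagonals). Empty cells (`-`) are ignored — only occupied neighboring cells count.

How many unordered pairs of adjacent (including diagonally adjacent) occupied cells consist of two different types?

21

Scan each occupied cell's neighbors to the right and below (and the two forward diagonals) so each pair is counted once.
Row 0: B(0,0)–B(1,1)= B(0,3)–A(1,3)≠ B(0,3)–B(1,4)= B(0,3)–B(1,2)=  → 1/4 unlike.
Row 1: B(1,1)–B(1,2)= B(1,1)–A(2,2)≠ B(1,2)–A(1,3)≠ B(1,2)–A(2,2)≠ B(1,2)–B(2,3)= A(1,3)–B(1,4)≠ A(1,3)–B(2,3)≠ A(1,3)–A(2,2)= B(1,4)–B(2,3)=  → 5/9 unlike.
Row 2: A(2,2)–B(2,3)≠ A(2,2)–B(3,2)≠ A(2,2)–A(3,1)= B(2,3)–B(3,2)=  → 2/4 unlike.
Row 3: A(3,1)–B(3,2)≠ A(3,1)–B(4,1)≠ A(3,1)–A(4,0)= B(3,2)–B(4,1)=  → 2/4 unlike.
Row 4: A(4,0)–B(4,1)≠ A(4,0)–B(5,0)≠ A(4,0)–B(5,1)≠ B(4,1)–B(5,1)= B(4,1)–B(5,0)=  → 3/5 unlike.
Row 5: B(5,0)–B(5,1)= B(5,0)–A(6,0)≠ B(5,0)–A(6,1)≠ B(5,1)–A(6,1)≠ B(5,1)–A(6,2)≠ B(5,1)–A(6,0)≠ B(5,3)–A(5,4)≠ B(5,3)–B(6,4)= B(5,3)–A(6,2)≠ A(5,4)–B(6,4)≠  → 8/10 unlike.
Row 6: A(6,0)–A(6,1)= A(6,1)–A(6,2)=  → 0/2 unlike.
Total adjacent occupied pairs: 38; unlike-type pairs: 21.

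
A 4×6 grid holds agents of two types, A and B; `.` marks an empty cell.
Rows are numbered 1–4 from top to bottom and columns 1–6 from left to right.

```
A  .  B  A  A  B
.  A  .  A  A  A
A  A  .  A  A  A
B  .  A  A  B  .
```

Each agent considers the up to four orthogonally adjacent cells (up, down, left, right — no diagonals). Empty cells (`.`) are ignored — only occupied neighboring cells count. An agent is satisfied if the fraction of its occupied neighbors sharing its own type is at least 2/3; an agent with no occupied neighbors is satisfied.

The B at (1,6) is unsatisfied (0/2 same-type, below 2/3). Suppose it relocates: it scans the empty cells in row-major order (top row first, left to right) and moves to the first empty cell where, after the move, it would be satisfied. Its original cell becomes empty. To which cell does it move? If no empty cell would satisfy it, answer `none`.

Vacating (1,6). Empty cells in order:
  (1,2): 1/3 same-type → still unsatisfied.
  (2,1): 0/3 same-type → still unsatisfied.
  (2,3): 1/3 same-type → still unsatisfied.
  (3,3): 0/3 same-type → still unsatisfied.
  (4,2): 1/3 same-type → still unsatisfied.
  (4,6): 1/2 same-type → still unsatisfied.

none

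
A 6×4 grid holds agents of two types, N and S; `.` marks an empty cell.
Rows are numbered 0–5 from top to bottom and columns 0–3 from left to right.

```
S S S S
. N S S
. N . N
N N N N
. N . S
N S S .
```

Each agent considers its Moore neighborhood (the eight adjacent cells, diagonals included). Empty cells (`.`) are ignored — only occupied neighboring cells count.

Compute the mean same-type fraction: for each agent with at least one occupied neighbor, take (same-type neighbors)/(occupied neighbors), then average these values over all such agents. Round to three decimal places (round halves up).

0.660

(0,0)S 1/2
(0,1)S 3/4
(0,2)S 4/5
(0,3)S 3/3
(1,1)N 1/5
(1,2)S 4/7
(1,3)S 3/4
(2,1)N 4/5
(2,3)N 2/4
(3,0)N 3/3
(3,1)N 4/4
(3,2)N 5/6
(3,3)N 2/3
(4,1)N 4/6
(4,3)S 1/3
(5,0)N 1/2
(5,1)S 1/3
(5,2)S 2/3
Sum over 18 agents: 1/2 + 3/4 + 4/5 + 3/3 + 1/5 + 4/7 + 3/4 + 4/5 + 2/4 + 3/3 + 4/4 + 5/6 + 2/3 + 4/6 + 1/3 + 1/2 + 1/3 + 2/3 = 831/70; mean = 831/70 ÷ 18 = 277/420 = 0.659523… → 0.660.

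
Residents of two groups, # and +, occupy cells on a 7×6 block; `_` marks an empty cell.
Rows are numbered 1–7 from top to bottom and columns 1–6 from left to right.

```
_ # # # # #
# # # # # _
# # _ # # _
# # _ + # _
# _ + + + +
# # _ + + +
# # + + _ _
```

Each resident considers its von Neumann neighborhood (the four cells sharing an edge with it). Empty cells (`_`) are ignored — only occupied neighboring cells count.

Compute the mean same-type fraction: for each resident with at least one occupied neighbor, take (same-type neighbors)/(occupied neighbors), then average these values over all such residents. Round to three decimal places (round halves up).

(1,2)# 2/2
(1,3)# 3/3
(1,4)# 3/3
(1,5)# 3/3
(1,6)# 1/1
(2,1)# 2/2
(2,2)# 4/4
(2,3)# 3/3
(2,4)# 4/4
(2,5)# 3/3
(3,1)# 3/3
(3,2)# 3/3
(3,4)# 2/3
(3,5)# 3/3
(4,1)# 3/3
(4,2)# 2/2
(4,4)+ 1/3
(4,5)# 1/3
(5,1)# 2/2
(5,3)+ 1/1
(5,4)+ 4/4
(5,5)+ 3/4
(5,6)+ 2/2
(6,1)# 3/3
(6,2)# 2/2
(6,4)+ 3/3
(6,5)+ 3/3
(6,6)+ 2/2
(7,1)# 2/2
(7,2)# 2/3
(7,3)+ 1/2
(7,4)+ 2/2
Sum over 32 residents: 2/2 + 3/3 + 3/3 + 3/3 + 1/1 + 2/2 + 4/4 + 3/3 + 4/4 + 3/3 + 3/3 + 3/3 + 2/3 + 3/3 + 3/3 + 2/2 + 1/3 + 1/3 + 2/2 + 1/1 + 4/4 + 3/4 + 2/2 + 3/3 + 2/2 + 3/3 + 3/3 + 2/2 + 2/2 + 2/3 + 1/2 + 2/2 = 117/4; mean = 117/4 ÷ 32 = 117/128 = 0.914062… → 0.914.

0.914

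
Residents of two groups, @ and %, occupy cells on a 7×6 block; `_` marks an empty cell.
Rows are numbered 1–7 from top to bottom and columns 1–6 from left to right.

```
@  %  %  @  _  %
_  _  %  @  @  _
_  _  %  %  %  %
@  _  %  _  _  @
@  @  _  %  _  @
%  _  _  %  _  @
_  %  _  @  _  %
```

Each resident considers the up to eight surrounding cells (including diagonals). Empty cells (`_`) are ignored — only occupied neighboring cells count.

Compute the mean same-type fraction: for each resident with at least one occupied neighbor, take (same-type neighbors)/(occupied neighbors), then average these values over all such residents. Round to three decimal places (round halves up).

0.507

Row 1: (1,1)@ 0/1 · (1,2)% 2/3 · (1,3)% 2/4 · (1,4)@ 2/4 · (1,6)% 0/1
Row 2: (2,3)% 4/6 · (2,4)@ 2/7 · (2,5)@ 2/6
Row 3: (3,3)% 3/4 · (3,4)% 4/6 · (3,5)% 2/5 · (3,6)% 1/3
Row 4: (4,1)@ 2/2 · (4,3)% 3/4 · (4,6)@ 1/3
Row 5: (5,1)@ 2/3 · (5,2)@ 2/4 · (5,4)% 2/2 · (5,6)@ 2/2
Row 6: (6,1)% 1/3 · (6,4)% 1/2 · (6,6)@ 1/2
Row 7: (7,2)% 1/1 · (7,4)@ 0/1 · (7,6)% 0/1
Sum over 25 residents: 0/1 + 2/3 + 2/4 + 2/4 + 0/1 + 4/6 + 2/7 + 2/6 + 3/4 + 4/6 + 2/5 + 1/3 + 2/2 + 3/4 + 1/3 + 2/3 + 2/4 + 2/2 + 2/2 + 1/3 + 1/2 + 1/2 + 1/1 + 0/1 + 0/1 = 444/35; mean = 444/35 ÷ 25 = 444/875 = 0.507428… → 0.507.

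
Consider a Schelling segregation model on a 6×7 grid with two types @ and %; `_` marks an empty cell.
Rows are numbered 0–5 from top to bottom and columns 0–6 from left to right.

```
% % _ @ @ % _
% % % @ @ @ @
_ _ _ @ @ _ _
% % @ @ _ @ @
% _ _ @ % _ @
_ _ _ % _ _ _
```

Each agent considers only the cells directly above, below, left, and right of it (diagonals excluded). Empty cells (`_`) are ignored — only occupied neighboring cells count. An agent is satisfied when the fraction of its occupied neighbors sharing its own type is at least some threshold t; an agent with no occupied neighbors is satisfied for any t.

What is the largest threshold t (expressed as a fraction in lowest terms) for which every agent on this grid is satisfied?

(0,0)% 2/2
(0,1)% 2/2
(0,3)@ 2/2
(0,4)@ 2/3
(0,5)% 0/2
(1,0)% 2/2
(1,1)% 3/3
(1,2)% 1/2
(1,3)@ 3/4
(1,4)@ 4/4
(1,5)@ 2/3
(1,6)@ 1/1
(2,3)@ 3/3
(2,4)@ 2/2
(3,0)% 2/2
(3,1)% 1/2
(3,2)@ 1/2
(3,3)@ 3/3
(3,5)@ 1/1
(3,6)@ 2/2
(4,0)% 1/1
(4,3)@ 1/3
(4,4)% 0/1
(4,6)@ 1/1
(5,3)% 0/1
The smallest same-type fraction is 0/2 at (0,5), which reduces to 0/1. Any threshold above that leaves this agent unsatisfied.

0/1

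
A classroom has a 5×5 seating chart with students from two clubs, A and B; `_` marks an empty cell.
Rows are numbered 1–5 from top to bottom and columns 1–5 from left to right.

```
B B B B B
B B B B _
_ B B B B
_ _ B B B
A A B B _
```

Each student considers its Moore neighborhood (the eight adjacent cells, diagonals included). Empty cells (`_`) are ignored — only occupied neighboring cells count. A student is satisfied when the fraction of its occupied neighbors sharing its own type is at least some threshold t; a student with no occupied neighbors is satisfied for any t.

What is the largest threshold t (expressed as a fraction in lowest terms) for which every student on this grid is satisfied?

1/3

Row 1: (1,1)B 3/3 · (1,2)B 5/5 · (1,3)B 5/5 · (1,4)B 4/4 · (1,5)B 2/2
Row 2: (2,1)B 4/4 · (2,2)B 7/7 · (2,3)B 8/8 · (2,4)B 7/7
Row 3: (3,2)B 5/5 · (3,3)B 7/7 · (3,4)B 7/7 · (3,5)B 4/4
Row 4: (4,3)B 6/7 · (4,4)B 7/7 · (4,5)B 4/4
Row 5: (5,1)A 1/1 · (5,2)A 1/3 · (5,3)B 3/4 · (5,4)B 4/4
The smallest same-type fraction is 1/3 at (5,2), which reduces to 1/3. Any threshold above that leaves this student unsatisfied.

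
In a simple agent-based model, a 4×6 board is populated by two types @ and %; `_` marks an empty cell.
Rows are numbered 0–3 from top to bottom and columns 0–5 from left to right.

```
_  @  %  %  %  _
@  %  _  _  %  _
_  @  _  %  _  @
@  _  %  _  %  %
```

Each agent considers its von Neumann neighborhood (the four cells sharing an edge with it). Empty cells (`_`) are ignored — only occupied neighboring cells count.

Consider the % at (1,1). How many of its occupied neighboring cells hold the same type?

0

Occupied neighbors of (1,1): (0,1)=@, (2,1)=@, (1,0)=@.
Same type (%): 0 of 3.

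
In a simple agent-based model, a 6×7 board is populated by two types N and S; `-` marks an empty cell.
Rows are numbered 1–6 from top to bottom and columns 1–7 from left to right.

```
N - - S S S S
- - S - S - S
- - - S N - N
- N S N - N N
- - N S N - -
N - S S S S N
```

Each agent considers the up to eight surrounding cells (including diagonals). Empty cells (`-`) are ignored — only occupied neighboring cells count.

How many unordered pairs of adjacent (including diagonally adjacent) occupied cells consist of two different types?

Scan each occupied cell's neighbors to the right and below (and the two forward diagonals) so each pair is counted once.
From row 1: 0 unlike of 9 pairs (running 0/9).
From row 2: 2 unlike of 4 pairs (running 2/13).
From row 3: 2 unlike of 7 pairs (running 4/20).
From row 4: 4 unlike of 10 pairs (running 8/30).
From row 5: 7 unlike of 10 pairs (running 15/40).
From row 6: 1 unlike of 4 pairs (running 16/44).
Total adjacent occupied pairs: 44; unlike-type pairs: 16.

16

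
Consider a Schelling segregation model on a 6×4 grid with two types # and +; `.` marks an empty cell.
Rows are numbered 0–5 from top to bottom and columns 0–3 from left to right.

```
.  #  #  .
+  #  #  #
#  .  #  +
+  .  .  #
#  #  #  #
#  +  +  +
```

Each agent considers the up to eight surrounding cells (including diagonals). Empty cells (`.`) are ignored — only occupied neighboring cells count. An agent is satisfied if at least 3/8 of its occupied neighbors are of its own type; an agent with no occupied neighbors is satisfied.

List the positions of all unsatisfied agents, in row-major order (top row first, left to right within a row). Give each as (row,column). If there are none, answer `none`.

(1,0), (2,0), (2,3), (3,0), (5,1), (5,3)

Row 0: (0,1)# 3/4 satisfied · (0,2)# 4/4 satisfied
Row 1: (1,0)+ 0/3 not · (1,1)# 5/6 satisfied · (1,2)# 5/6 satisfied · (1,3)# 3/4 satisfied
Row 2: (2,0)# 1/3 not · (2,2)# 4/5 satisfied · (2,3)+ 0/4 not
Row 3: (3,0)+ 0/3 not · (3,3)# 3/4 satisfied
Row 4: (4,0)# 2/4 satisfied · (4,1)# 3/6 satisfied · (4,2)# 3/6 satisfied · (4,3)# 2/4 satisfied
Row 5: (5,0)# 2/3 satisfied · (5,1)+ 1/5 not · (5,2)+ 2/5 satisfied · (5,3)+ 1/3 not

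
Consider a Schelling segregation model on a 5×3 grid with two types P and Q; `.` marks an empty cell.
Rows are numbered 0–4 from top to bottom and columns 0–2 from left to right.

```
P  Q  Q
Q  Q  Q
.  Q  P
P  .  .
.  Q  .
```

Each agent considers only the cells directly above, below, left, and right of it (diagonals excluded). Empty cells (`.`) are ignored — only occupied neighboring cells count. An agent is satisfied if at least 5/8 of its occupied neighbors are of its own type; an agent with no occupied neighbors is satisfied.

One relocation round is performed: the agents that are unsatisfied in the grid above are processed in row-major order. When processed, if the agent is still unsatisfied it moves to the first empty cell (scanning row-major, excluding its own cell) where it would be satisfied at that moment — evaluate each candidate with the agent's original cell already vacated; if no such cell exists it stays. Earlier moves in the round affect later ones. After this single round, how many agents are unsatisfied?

1

Initially unsatisfied (in order): (0,0), (1,0), (2,1), (2,2).
  (0,0) → (3,2).
  (1,0): now satisfied by earlier moves; stays.
  (2,1) → (0,0).
  (2,2) → (3,1).
Resulting grid:
Q Q Q
Q Q Q
. . .
P P P
. Q .
Unsatisfied now: (4,1).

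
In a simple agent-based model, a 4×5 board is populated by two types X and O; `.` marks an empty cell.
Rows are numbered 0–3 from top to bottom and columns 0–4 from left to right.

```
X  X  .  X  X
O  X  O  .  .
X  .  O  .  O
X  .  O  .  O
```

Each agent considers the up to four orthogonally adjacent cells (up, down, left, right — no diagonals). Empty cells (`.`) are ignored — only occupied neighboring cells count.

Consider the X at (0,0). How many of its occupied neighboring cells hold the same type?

Occupied neighbors of (0,0): (1,0)=O, (0,1)=X.
Same type (X): 1 of 2.

1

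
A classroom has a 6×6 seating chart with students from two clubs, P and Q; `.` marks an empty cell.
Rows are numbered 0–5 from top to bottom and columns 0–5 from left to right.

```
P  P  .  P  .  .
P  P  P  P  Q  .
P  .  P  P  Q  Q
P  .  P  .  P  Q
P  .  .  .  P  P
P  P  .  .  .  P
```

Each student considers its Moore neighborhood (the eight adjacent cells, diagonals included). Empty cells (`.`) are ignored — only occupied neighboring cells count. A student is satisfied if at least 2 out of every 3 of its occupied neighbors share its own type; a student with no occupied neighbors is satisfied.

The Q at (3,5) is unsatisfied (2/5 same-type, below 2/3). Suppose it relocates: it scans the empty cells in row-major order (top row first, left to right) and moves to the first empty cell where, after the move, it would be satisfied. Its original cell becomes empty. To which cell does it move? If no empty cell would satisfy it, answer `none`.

Vacating (3,5). Empty cells in order:
  (0,2): 0/5 same-type → still unsatisfied.
  (0,4): 1/3 same-type → still unsatisfied.
  (0,5): 1/1 same-type → satisfied — stop here.

(0,5)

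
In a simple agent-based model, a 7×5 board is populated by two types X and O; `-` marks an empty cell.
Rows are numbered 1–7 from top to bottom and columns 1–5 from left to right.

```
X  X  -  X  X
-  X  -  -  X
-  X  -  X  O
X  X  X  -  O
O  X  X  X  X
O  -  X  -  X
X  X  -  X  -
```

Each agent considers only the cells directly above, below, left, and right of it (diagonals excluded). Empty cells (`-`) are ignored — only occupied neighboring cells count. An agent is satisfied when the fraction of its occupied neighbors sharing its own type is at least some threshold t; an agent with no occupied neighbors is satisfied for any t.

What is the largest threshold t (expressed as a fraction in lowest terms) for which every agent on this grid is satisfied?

(1,1)X 1/1
(1,2)X 2/2
(1,4)X 1/1
(1,5)X 2/2
(2,2)X 2/2
(2,5)X 1/2
(3,2)X 2/2
(3,4)X 0/1
(3,5)O 1/3
(4,1)X 1/2
(4,2)X 4/4
(4,3)X 2/2
(4,5)O 1/2
(5,1)O 1/3
(5,2)X 2/3
(5,3)X 4/4
(5,4)X 2/2
(5,5)X 2/3
(6,1)O 1/2
(6,3)X 1/1
(6,5)X 1/1
(7,1)X 1/2
(7,2)X 1/1
(7,4)X — no occupied neighbors
The smallest same-type fraction is 0/1 at (3,4), which reduces to 0/1. Any threshold above that leaves this agent unsatisfied.

0/1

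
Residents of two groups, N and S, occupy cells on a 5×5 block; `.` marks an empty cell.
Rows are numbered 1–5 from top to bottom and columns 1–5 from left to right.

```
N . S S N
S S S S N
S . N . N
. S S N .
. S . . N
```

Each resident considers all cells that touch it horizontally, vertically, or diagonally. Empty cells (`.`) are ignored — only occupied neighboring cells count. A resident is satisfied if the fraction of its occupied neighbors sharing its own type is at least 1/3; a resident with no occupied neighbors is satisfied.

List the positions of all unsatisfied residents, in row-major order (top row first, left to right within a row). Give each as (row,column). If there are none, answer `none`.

(1,1)N 0/2 ✗
(1,3)S 4/4 ✓
(1,4)S 3/5 ✓
(1,5)N 1/3 ✓
(2,1)S 2/3 ✓
(2,2)S 4/6 ✓
(2,3)S 4/5 ✓
(2,4)S 3/7 ✓
(2,5)N 2/4 ✓
(3,1)S 3/3 ✓
(3,3)N 1/6 ✗
(3,5)N 2/3 ✓
(4,2)S 3/4 ✓
(4,3)S 2/4 ✓
(4,4)N 3/4 ✓
(5,2)S 2/2 ✓
(5,5)N 1/1 ✓

(1,1), (3,3)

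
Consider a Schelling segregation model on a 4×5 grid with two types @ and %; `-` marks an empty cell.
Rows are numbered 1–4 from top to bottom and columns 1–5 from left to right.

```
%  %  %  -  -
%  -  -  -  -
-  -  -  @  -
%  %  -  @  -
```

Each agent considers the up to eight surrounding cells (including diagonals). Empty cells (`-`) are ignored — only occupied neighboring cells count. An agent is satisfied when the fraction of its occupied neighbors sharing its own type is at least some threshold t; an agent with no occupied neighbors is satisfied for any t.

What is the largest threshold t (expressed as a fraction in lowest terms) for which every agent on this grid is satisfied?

1/1

(1,1)% 2/2
(1,2)% 3/3
(1,3)% 1/1
(2,1)% 2/2
(3,4)@ 1/1
(4,1)% 1/1
(4,2)% 1/1
(4,4)@ 1/1
The smallest same-type fraction is 2/2 at (1,1), which reduces to 1/1. Any threshold above that leaves this agent unsatisfied.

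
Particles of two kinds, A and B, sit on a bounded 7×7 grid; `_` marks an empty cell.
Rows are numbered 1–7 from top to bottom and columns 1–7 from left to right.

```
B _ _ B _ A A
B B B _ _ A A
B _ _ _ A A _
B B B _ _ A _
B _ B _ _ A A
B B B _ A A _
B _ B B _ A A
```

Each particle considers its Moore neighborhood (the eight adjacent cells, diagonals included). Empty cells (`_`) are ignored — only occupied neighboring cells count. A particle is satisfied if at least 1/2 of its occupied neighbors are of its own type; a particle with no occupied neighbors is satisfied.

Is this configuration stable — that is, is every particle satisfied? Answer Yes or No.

(1,1)B 2/2 satisfied
(1,4)B 1/1 satisfied
(1,6)A 3/3 satisfied
(1,7)A 3/3 satisfied
(2,1)B 3/3 satisfied
(2,2)B 4/4 satisfied
(2,3)B 2/2 satisfied
(2,6)A 5/5 satisfied
(2,7)A 4/4 satisfied
(3,1)B 4/4 satisfied
(3,5)A 3/3 satisfied
(3,6)A 4/4 satisfied
(4,1)B 3/3 satisfied
(4,2)B 5/5 satisfied
(4,3)B 2/2 satisfied
(4,6)A 4/4 satisfied
(5,1)B 4/4 satisfied
(5,3)B 4/4 satisfied
(5,6)A 4/4 satisfied
(5,7)A 3/3 satisfied
(6,1)B 3/3 satisfied
(6,2)B 6/6 satisfied
(6,3)B 4/4 satisfied
(6,5)A 3/4 satisfied
(6,6)A 5/5 satisfied
(7,1)B 2/2 satisfied
(7,3)B 3/3 satisfied
(7,4)B 2/3 satisfied
(7,6)A 3/3 satisfied
(7,7)A 2/2 satisfied
All meet the threshold, so the configuration is stable.

Yes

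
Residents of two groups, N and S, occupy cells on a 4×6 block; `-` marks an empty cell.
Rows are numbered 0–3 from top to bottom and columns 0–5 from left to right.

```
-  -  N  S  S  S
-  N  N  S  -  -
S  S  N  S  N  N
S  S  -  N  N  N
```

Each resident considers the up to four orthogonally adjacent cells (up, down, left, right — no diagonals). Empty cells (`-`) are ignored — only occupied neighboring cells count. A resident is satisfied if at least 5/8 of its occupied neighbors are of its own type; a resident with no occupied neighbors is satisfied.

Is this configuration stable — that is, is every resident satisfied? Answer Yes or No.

No

Row 0: (0,2)N 1/2 unhappy · (0,3)S 2/3 ok · (0,4)S 2/2 ok · (0,5)S 1/1 ok
Row 1: (1,1)N 1/2 unhappy · (1,2)N 3/4 ok · (1,3)S 2/3 ok
Row 2: (2,0)S 2/2 ok · (2,1)S 2/4 unhappy · (2,2)N 1/3 unhappy · (2,3)S 1/4 unhappy · (2,4)N 2/3 ok · (2,5)N 2/2 ok
Row 3: (3,0)S 2/2 ok · (3,1)S 2/2 ok · (3,3)N 1/2 unhappy · (3,4)N 3/3 ok · (3,5)N 2/2 ok
For instance (0,2) has only 1/2 same-type neighbors, below 5/8.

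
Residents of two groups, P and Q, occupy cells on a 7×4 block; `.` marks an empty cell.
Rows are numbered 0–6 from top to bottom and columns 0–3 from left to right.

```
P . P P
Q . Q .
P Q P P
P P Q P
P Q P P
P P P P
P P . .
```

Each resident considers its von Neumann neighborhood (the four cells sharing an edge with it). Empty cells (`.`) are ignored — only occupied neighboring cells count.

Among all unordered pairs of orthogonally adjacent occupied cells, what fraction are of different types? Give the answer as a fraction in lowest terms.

Scan each occupied cell's neighbors to the right and below so each pair is counted once.
Row 0: P(0,0)–Q(1,0)≠ P(0,2)–P(0,3)= P(0,2)–Q(1,2)≠  → 2/3 unlike.
Row 1: Q(1,0)–P(2,0)≠ Q(1,2)–P(2,2)≠  → 2/2 unlike.
Row 2: P(2,0)–Q(2,1)≠ P(2,0)–P(3,0)= Q(2,1)–P(2,2)≠ Q(2,1)–P(3,1)≠ P(2,2)–P(2,3)= P(2,2)–Q(3,2)≠ P(2,3)–P(3,3)=  → 4/7 unlike.
Row 3: P(3,0)–P(3,1)= P(3,0)–P(4,0)= P(3,1)–Q(3,2)≠ P(3,1)–Q(4,1)≠ Q(3,2)–P(3,3)≠ Q(3,2)–P(4,2)≠ P(3,3)–P(4,3)=  → 4/7 unlike.
Row 4: P(4,0)–Q(4,1)≠ P(4,0)–P(5,0)= Q(4,1)–P(4,2)≠ Q(4,1)–P(5,1)≠ P(4,2)–P(4,3)= P(4,2)–P(5,2)= P(4,3)–P(5,3)=  → 3/7 unlike.
Row 5: P(5,0)–P(5,1)= P(5,0)–P(6,0)= P(5,1)–P(5,2)= P(5,1)–P(6,1)= P(5,2)–P(5,3)=  → 0/5 unlike.
Row 6: P(6,0)–P(6,1)=  → 0/1 unlike.
Total adjacent occupied pairs: 32; unlike-type pairs: 15.
15/32 is already in lowest terms.

15/32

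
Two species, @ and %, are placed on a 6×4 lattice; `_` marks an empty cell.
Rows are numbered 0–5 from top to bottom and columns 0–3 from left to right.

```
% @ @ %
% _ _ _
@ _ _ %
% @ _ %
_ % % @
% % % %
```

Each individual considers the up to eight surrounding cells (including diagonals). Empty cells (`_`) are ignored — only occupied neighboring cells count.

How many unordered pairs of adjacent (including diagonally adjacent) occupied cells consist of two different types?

Scan each occupied cell's neighbors to the right and below (and the two forward diagonals) so each pair is counted once.
From row 0: 3 unlike of 5 pairs (running 3/5).
From row 1: 1 unlike of 1 pairs (running 4/6).
From row 2: 1 unlike of 3 pairs (running 5/9).
From row 3: 4 unlike of 6 pairs (running 9/15).
From row 4: 3 unlike of 10 pairs (running 12/25).
From row 5: 0 unlike of 3 pairs (running 12/28).
Total adjacent occupied pairs: 28; unlike-type pairs: 12.

12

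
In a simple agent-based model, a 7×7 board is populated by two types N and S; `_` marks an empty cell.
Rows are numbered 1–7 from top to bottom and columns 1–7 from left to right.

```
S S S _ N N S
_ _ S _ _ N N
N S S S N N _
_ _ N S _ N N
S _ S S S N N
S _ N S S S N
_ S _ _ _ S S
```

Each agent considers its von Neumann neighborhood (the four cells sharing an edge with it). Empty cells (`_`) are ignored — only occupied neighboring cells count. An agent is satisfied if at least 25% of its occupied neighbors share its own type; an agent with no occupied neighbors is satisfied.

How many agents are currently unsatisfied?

4

Row 1: (1,1)S 1/1 ok · (1,2)S 2/2 ok · (1,3)S 2/2 ok · (1,5)N 1/1 ok · (1,6)N 2/3 ok · (1,7)S 0/2 unhappy
Row 2: (2,3)S 2/2 ok · (2,6)N 3/3 ok · (2,7)N 1/2 ok
Row 3: (3,1)N 0/1 unhappy · (3,2)S 1/2 ok · (3,3)S 3/4 ok · (3,4)S 2/3 ok · (3,5)N 1/2 ok · (3,6)N 3/3 ok
Row 4: (4,3)N 0/3 unhappy · (4,4)S 2/3 ok · (4,6)N 3/3 ok · (4,7)N 2/2 ok
Row 5: (5,1)S 1/1 ok · (5,3)S 1/3 ok · (5,4)S 4/4 ok · (5,5)S 2/3 ok · (5,6)N 2/4 ok · (5,7)N 3/3 ok
Row 6: (6,1)S 1/1 ok · (6,3)N 0/2 unhappy · (6,4)S 2/3 ok · (6,5)S 3/3 ok · (6,6)S 2/4 ok · (6,7)N 1/3 ok
Row 7: (7,2)S 0/0 ok · (7,6)S 2/2 ok · (7,7)S 1/2 ok
Unsatisfied: (1,7), (3,1), (4,3), (6,3) — 4 in total.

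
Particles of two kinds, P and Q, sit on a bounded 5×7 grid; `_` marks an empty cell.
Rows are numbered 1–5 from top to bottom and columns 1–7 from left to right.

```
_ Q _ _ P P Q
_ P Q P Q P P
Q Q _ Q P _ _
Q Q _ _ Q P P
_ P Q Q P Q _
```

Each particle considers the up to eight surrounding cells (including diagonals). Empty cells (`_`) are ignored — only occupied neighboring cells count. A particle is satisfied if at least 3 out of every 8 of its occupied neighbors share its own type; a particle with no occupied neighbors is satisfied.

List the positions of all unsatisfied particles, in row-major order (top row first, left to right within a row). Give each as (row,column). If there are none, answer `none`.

Row 1: (1,2)Q 1/2 satisfied · (1,5)P 3/4 satisfied · (1,6)P 3/5 satisfied · (1,7)Q 0/3 not
Row 2: (2,2)P 0/4 not · (2,3)Q 3/5 satisfied · (2,4)P 2/5 satisfied · (2,5)Q 1/6 not · (2,6)P 4/6 satisfied · (2,7)P 2/3 satisfied
Row 3: (3,1)Q 3/4 satisfied · (3,2)Q 4/5 satisfied · (3,4)Q 3/5 satisfied · (3,5)P 3/6 satisfied
Row 4: (4,1)Q 3/4 satisfied · (4,2)Q 4/5 satisfied · (4,5)Q 3/6 satisfied · (4,6)P 3/5 satisfied · (4,7)P 1/2 satisfied
Row 5: (5,2)P 0/3 not · (5,3)Q 2/3 satisfied · (5,4)Q 2/3 satisfied · (5,5)P 1/4 not · (5,6)Q 1/4 not

(1,7), (2,2), (2,5), (5,2), (5,5), (5,6)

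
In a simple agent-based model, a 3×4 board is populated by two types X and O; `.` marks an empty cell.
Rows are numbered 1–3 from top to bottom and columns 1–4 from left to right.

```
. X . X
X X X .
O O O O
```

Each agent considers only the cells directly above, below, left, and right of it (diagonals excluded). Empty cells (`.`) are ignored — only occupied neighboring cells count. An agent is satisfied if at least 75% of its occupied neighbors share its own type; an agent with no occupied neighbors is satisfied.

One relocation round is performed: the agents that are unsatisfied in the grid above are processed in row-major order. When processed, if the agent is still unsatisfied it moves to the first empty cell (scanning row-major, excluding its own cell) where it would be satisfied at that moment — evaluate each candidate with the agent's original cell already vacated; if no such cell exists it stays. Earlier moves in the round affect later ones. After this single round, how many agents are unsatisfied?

2

Initially unsatisfied (in order): (2,1), (2,3), (3,1), (3,2), (3,3).
  (2,1) → (1,1).
  (2,3) → (1,3).
  (3,1): now satisfied by earlier moves; stays.
  (3,2): no empty cell satisfies it; stays.
  (3,3): now satisfied by earlier moves; stays.
Resulting grid:
X X X X
. X . .
O O O O
Unsatisfied now: (2,2), (3,2).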